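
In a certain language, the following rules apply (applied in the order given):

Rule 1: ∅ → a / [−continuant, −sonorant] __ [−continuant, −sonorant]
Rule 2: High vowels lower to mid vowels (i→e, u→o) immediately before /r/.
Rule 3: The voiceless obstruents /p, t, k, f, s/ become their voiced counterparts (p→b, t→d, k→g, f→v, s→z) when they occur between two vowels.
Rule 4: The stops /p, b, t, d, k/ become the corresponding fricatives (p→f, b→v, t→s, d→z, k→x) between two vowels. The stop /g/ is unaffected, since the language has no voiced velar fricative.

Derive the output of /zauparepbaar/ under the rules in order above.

zauvarevavaar

Rule 1 (stop-cluster a-epenthesis): /p/ and /b/ form a stop–stop cluster, so [a] is inserted between them. /zauparepbaar/ → zauparepabaar.
Rule 2 (pre-rhotic lowering): no segment meets the environment; /zauparepabaar/ is unchanged.
Rule 3 (intervocalic voicing): /p/ is a voiceless obstruent between vowels /u/ and /a/, so it voices to [b]. /p/ is a voiceless obstruent between vowels /e/ and /a/, so it voices to [b]. /zauparepabaar/ → zaubarebabaar.
Rule 4 (intervocalic spirantization): /b/ is a stop between vowels /u/ and /a/, so it spirantizes to the fricative [v]. /b/ is a stop between vowels /e/ and /a/, so it spirantizes to the fricative [v]. /b/ is a stop between vowels /a/ and /a/, so it spirantizes to the fricative [v]. /zaubarebabaar/ → zauvarevavaar.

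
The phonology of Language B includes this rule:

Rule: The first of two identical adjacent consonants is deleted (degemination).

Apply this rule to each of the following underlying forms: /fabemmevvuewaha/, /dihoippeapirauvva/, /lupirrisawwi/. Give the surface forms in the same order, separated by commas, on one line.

fabemevuewaha, dihoipeapirauva, lupirisawi

/fabemmevvuewaha/: /mm/ is a geminate; the first /m/ deletes. /vv/ is a geminate; the first /v/ deletes. → [fabemevuewaha].
/dihoippeapirauvva/: /pp/ is a geminate; the first /p/ deletes. /vv/ is a geminate; the first /v/ deletes. → [dihoipeapirauva].
/lupirrisawwi/: /rr/ is a geminate; the first /r/ deletes. /ww/ is a geminate; the first /w/ deletes. → [lupirisawi].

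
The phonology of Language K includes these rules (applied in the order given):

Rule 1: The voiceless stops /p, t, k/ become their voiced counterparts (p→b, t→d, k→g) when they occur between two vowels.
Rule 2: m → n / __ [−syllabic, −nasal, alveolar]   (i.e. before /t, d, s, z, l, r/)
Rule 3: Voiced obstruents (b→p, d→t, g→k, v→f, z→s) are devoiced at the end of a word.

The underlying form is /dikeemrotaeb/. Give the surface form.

digeenrodaep

Rule 1 (intervocalic voicing): /k/ is a voiceless stop between vowels /i/ and /e/, so it voices to [g]. /t/ is a voiceless stop between vowels /o/ and /a/, so it voices to [d]. /dikeemrotaeb/ → digeemrodaeb.
Rule 2 (nasal place assimilation): /m/ precedes the alveolar consonant /r/, so it assimilates in place to [n]. /digeemrodaeb/ → digeenrodaeb.
Rule 3 (final devoicing): /b/ is a voiced obstruent in word-final position, so it devoices to [p]. /digeenrodaeb/ → digeenrodaep.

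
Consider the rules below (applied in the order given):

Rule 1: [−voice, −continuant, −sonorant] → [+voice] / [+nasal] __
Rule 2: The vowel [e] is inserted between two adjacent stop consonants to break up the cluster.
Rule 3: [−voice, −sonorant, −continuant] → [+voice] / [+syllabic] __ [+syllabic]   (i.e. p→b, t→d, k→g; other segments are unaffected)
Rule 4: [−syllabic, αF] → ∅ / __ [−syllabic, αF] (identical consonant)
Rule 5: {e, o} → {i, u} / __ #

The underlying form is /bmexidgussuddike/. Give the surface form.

bmexidegusudedigi

Rule 1 (post-nasal voicing): no segment meets the environment; /bmexidgussuddike/ is unchanged.
Rule 2 (stop-cluster e-epenthesis): /d/ and /g/ form a stop–stop cluster, so [e] is inserted between them. /d/ and /d/ form a stop–stop cluster, so [e] is inserted between them. /bmexidgussuddike/ → bmexidegussudedike.
Rule 3 (intervocalic voicing): /k/ is a voiceless stop between vowels /i/ and /e/, so it voices to [g]. /bmexidegussudedike/ → bmexidegussudedige.
Rule 4 (degemination): /ss/ is a geminate; the first /s/ deletes. /bmexidegussudedige/ → bmexidegusudedige.
Rule 5 (final vowel raising): /e/ is a mid vowel in word-final position, so it raises to [i]. /bmexidegusudedige/ → bmexidegusudedigi.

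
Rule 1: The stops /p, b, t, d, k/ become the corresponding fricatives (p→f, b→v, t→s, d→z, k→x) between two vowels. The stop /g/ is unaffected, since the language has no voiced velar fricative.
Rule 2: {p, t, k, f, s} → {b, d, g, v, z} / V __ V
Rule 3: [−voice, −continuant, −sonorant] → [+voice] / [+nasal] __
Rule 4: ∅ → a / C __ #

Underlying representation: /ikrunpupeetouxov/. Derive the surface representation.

ikrunbuveezouxova

Rule 1 (intervocalic spirantization): /p/ is a stop between vowels /u/ and /e/, so it spirantizes to the fricative [f]. /t/ is a stop between vowels /e/ and /o/, so it spirantizes to the fricative [s]. /ikrunpupeetouxov/ → ikrunpufeesouxov.
Rule 2 (intervocalic voicing): /f/ is a voiceless obstruent between vowels /u/ and /e/, so it voices to [v]. /s/ is a voiceless obstruent between vowels /e/ and /o/, so it voices to [z]. /ikrunpufeesouxov/ → ikrunpuveezouxov.
Rule 3 (post-nasal voicing): /p/ is a voiceless stop immediately after the nasal /n/, so it voices to [b]. /ikrunpuveezouxov/ → ikrunbuveezouxov.
Rule 4 (final a-epenthesis): the form ends in the consonant /v/, so [a] is inserted word-finally. /ikrunbuveezouxov/ → ikrunbuveezouxova.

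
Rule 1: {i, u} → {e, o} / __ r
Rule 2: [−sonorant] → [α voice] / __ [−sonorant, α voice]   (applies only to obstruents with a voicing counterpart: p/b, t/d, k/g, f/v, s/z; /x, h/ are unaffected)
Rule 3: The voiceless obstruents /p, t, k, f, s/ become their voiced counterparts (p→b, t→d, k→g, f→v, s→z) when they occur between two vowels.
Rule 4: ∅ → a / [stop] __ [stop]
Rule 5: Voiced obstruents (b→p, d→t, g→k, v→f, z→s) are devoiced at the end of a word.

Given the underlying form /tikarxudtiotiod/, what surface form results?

Rule 1 (pre-rhotic lowering): no segment meets the environment; /tikarxudtiotiod/ is unchanged.
Rule 2 (regressive voicing assimilation): /d/ precedes the voiceless obstruent /t/, so it devoices to [t] by assimilation. /tikarxudtiotiod/ → tikarxuttiotiod.
Rule 3 (intervocalic voicing): /k/ is a voiceless obstruent between vowels /i/ and /a/, so it voices to [g]. /t/ is a voiceless obstruent between vowels /o/ and /i/, so it voices to [d]. /tikarxuttiotiod/ → tigarxuttiodiod.
Rule 4 (stop-cluster a-epenthesis): /t/ and /t/ form a stop–stop cluster, so [a] is inserted between them. /tigarxuttiodiod/ → tigarxutatiodiod.
Rule 5 (final devoicing): /d/ is a voiced obstruent in word-final position, so it devoices to [t]. /tigarxutatiodiod/ → tigarxutatiodiot.

tigarxutatiodiot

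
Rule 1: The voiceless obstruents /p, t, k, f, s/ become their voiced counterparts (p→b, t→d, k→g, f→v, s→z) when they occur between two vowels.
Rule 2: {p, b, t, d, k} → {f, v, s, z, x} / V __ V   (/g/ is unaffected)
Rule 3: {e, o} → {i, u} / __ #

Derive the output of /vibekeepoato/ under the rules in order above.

vivegeevoazu

Rule 1 (intervocalic voicing): /k/ is a voiceless obstruent between vowels /e/ and /e/, so it voices to [g]. /p/ is a voiceless obstruent between vowels /e/ and /o/, so it voices to [b]. /t/ is a voiceless obstruent between vowels /a/ and /o/, so it voices to [d]. /vibekeepoato/ → vibegeeboado.
Rule 2 (intervocalic spirantization): /b/ is a stop between vowels /i/ and /e/, so it spirantizes to the fricative [v]. /b/ is a stop between vowels /e/ and /o/, so it spirantizes to the fricative [v]. /d/ is a stop between vowels /a/ and /o/, so it spirantizes to the fricative [z]. /vibegeeboado/ → vivegeevoazo.
Rule 3 (final vowel raising): /o/ is a mid vowel in word-final position, so it raises to [u]. /vivegeevoazo/ → vivegeevoazu.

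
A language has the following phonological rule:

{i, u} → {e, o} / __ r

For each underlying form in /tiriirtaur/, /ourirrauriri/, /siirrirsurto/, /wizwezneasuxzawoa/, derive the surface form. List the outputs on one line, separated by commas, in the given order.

/tiriirtaur/: /i/ is a high vowel immediately before /r/, so it lowers to [e]. /i/ is a high vowel immediately before /r/, so it lowers to [e]. /u/ is a high vowel immediately before /r/, so it lowers to [o]. → [teriertaor].
/ourirrauriri/: /u/ is a high vowel immediately before /r/, so it lowers to [o]. /i/ is a high vowel immediately before /r/, so it lowers to [e]. /u/ is a high vowel immediately before /r/, so it lowers to [o]. /i/ is a high vowel immediately before /r/, so it lowers to [e]. → [oorerraoreri].
/siirrirsurto/: /i/ is a high vowel immediately before /r/, so it lowers to [e]. /i/ is a high vowel immediately before /r/, so it lowers to [e]. /u/ is a high vowel immediately before /r/, so it lowers to [o]. → [sierrersorto].
/wizwezneasuxzawoa/: the rule's environment is not met; surfaces unchanged as [wizwezneasuxzawoa].

teriertaor, oorerraoreri, sierrersorto, wizwezneasuxzawoa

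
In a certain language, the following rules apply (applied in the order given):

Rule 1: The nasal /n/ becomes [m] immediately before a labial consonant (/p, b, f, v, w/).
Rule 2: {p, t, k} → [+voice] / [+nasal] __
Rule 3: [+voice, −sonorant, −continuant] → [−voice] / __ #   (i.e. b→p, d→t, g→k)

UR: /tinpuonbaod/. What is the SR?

Rule 1 (nasal place assimilation): /n/ precedes the labial consonant /p/, so it assimilates in place to [m]. /n/ precedes the labial consonant /b/, so it assimilates in place to [m]. /tinpuonbaod/ → timpuombaod.
Rule 2 (post-nasal voicing): /p/ is a voiceless stop immediately after the nasal /m/, so it voices to [b]. /timpuombaod/ → timbuombaod.
Rule 3 (final devoicing): /d/ is a voiced stop in word-final position, so it devoices to [t]. /timbuombaod/ → timbuombaot.

timbuombaot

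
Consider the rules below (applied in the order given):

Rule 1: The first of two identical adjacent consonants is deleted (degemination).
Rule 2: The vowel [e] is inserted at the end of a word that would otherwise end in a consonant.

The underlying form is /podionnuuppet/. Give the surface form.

Rule 1 (degemination): /nn/ is a geminate; the first /n/ deletes. /pp/ is a geminate; the first /p/ deletes. /podionnuuppet/ → podionuupet.
Rule 2 (final e-epenthesis): the form ends in the consonant /t/, so [e] is inserted word-finally. /podionuupet/ → podionuupete.

podionuupete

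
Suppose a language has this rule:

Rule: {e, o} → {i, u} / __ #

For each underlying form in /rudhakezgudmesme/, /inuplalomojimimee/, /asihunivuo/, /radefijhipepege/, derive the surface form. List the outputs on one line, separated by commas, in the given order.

rudhakezgudmesmi, inuplalomojimimei, asihunivuu, radefijhipepegi

/rudhakezgudmesme/: /e/ is a mid vowel in word-final position, so it raises to [i]. → [rudhakezgudmesmi].
/inuplalomojimimee/: /e/ is a mid vowel in word-final position, so it raises to [i]. → [inuplalomojimimei].
/asihunivuo/: /o/ is a mid vowel in word-final position, so it raises to [u]. → [asihunivuu].
/radefijhipepege/: /e/ is a mid vowel in word-final position, so it raises to [i]. → [radefijhipepegi].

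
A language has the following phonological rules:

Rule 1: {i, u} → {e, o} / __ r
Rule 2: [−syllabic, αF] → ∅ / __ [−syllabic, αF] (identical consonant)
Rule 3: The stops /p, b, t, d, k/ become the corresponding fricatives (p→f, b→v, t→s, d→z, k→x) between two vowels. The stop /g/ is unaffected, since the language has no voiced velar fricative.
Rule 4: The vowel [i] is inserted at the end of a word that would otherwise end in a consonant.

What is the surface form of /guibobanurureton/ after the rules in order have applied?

guivovanororesoni

Rule 1 (pre-rhotic lowering): /u/ is a high vowel immediately before /r/, so it lowers to [o]. /u/ is a high vowel immediately before /r/, so it lowers to [o]. /guibobanurureton/ → guibobanororeton.
Rule 2 (degemination): no segment meets the environment; /guibobanororeton/ is unchanged.
Rule 3 (intervocalic spirantization): /b/ is a stop between vowels /i/ and /o/, so it spirantizes to the fricative [v]. /b/ is a stop between vowels /o/ and /a/, so it spirantizes to the fricative [v]. /t/ is a stop between vowels /e/ and /o/, so it spirantizes to the fricative [s]. /guibobanororeton/ → guivovanororeson.
Rule 4 (final i-epenthesis): the form ends in the consonant /n/, so [i] is inserted word-finally. /guivovanororeson/ → guivovanororesoni.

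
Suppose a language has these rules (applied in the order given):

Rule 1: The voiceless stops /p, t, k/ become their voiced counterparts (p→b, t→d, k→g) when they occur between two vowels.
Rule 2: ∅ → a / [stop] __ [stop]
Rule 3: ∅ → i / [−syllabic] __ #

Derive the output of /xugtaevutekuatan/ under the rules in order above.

Rule 1 (intervocalic voicing): /t/ is a voiceless stop between vowels /u/ and /e/, so it voices to [d]. /k/ is a voiceless stop between vowels /e/ and /u/, so it voices to [g]. /t/ is a voiceless stop between vowels /a/ and /a/, so it voices to [d]. /xugtaevutekuatan/ → xugtaevudeguadan.
Rule 2 (stop-cluster a-epenthesis): /g/ and /t/ form a stop–stop cluster, so [a] is inserted between them. /xugtaevudeguadan/ → xugataevudeguadan.
Rule 3 (final i-epenthesis): the form ends in the consonant /n/, so [i] is inserted word-finally. /xugataevudeguadan/ → xugataevudeguadani.

xugataevudeguadani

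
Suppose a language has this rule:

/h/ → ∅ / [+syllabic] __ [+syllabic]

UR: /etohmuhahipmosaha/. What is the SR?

etohmuaipmosaa

/h/ occurs between vowels /u/ and /a/, so it deletes.
/h/ occurs between vowels /a/ and /i/, so it deletes.
/h/ occurs between vowels /a/ and /a/, so it deletes.
The other instance of /h/ does not occur in the required environment and remains unchanged.
Surface form: [etohmuaipmosaa].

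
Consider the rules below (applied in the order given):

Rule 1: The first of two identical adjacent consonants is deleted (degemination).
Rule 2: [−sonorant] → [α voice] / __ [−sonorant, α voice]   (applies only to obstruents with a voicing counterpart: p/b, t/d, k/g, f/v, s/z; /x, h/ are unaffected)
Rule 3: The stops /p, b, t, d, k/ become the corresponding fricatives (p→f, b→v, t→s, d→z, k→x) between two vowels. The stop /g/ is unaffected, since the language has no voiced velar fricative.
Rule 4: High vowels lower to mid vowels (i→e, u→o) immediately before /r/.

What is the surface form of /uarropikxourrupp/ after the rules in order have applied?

Rule 1 (degemination): /rr/ is a geminate; the first /r/ deletes. /rr/ is a geminate; the first /r/ deletes. /pp/ is a geminate; the first /p/ deletes. /uarropikxourrupp/ → uaropikxourup.
Rule 2 (regressive voicing assimilation): no segment meets the environment; /uaropikxourup/ is unchanged.
Rule 3 (intervocalic spirantization): /p/ is a stop between vowels /o/ and /i/, so it spirantizes to the fricative [f]. /uaropikxourup/ → uarofikxourup.
Rule 4 (pre-rhotic lowering): /u/ is a high vowel immediately before /r/, so it lowers to [o]. /uarofikxourup/ → uarofikxoorup.

uarofikxoorup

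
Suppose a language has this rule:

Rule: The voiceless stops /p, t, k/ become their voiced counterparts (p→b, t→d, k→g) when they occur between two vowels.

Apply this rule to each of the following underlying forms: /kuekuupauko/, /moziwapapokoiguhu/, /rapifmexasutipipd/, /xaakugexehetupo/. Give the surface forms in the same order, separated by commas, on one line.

kueguubaugo, moziwababogoiguhu, rabifmexasudibipd, xaagugexehedubo

/kuekuupauko/: /k/ is a voiceless stop between vowels /e/ and /u/, so it voices to [g]. /p/ is a voiceless stop between vowels /u/ and /a/, so it voices to [b]. /k/ is a voiceless stop between vowels /u/ and /o/, so it voices to [g]. → [kueguubaugo].
/moziwapapokoiguhu/: /p/ is a voiceless stop between vowels /a/ and /a/, so it voices to [b]. /p/ is a voiceless stop between vowels /a/ and /o/, so it voices to [b]. /k/ is a voiceless stop between vowels /o/ and /o/, so it voices to [g]. → [moziwababogoiguhu].
/rapifmexasutipipd/: /p/ is a voiceless stop between vowels /a/ and /i/, so it voices to [b]. /t/ is a voiceless stop between vowels /u/ and /i/, so it voices to [d]. /p/ is a voiceless stop between vowels /i/ and /i/, so it voices to [b]. → [rabifmexasudibipd].
/xaakugexehetupo/: /k/ is a voiceless stop between vowels /a/ and /u/, so it voices to [g]. /t/ is a voiceless stop between vowels /e/ and /u/, so it voices to [d]. /p/ is a voiceless stop between vowels /u/ and /o/, so it voices to [b]. → [xaagugexehedubo].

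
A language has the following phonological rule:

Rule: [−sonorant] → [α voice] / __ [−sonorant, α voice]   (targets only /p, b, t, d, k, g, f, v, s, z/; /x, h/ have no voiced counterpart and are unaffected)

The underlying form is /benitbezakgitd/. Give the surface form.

benidbezaggidd

/t/ precedes the voiced obstruent /b/, so it voices to [d] by assimilation.
/k/ precedes the voiced obstruent /g/, so it voices to [g] by assimilation.
/t/ precedes the voiced obstruent /d/, so it voices to [d] by assimilation.
Surface form: [benidbezaggidd].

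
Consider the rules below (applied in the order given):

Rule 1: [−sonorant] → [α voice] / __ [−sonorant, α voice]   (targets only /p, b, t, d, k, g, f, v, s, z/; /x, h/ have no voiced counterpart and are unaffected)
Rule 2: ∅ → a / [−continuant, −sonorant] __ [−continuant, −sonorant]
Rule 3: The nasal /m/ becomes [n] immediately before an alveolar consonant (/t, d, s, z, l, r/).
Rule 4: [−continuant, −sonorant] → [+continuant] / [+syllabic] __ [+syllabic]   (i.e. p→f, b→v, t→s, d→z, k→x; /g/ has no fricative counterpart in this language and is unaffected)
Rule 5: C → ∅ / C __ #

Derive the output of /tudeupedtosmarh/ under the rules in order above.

tuzeufesasosmar

Rule 1 (regressive voicing assimilation): /d/ precedes the voiceless obstruent /t/, so it devoices to [t] by assimilation. /tudeupedtosmarh/ → tudeupettosmarh.
Rule 2 (stop-cluster a-epenthesis): /t/ and /t/ form a stop–stop cluster, so [a] is inserted between them. /tudeupettosmarh/ → tudeupetatosmarh.
Rule 3 (nasal place assimilation): no segment meets the environment; /tudeupetatosmarh/ is unchanged.
Rule 4 (intervocalic spirantization): /d/ is a stop between vowels /u/ and /e/, so it spirantizes to the fricative [z]. /p/ is a stop between vowels /u/ and /e/, so it spirantizes to the fricative [f]. /t/ is a stop between vowels /e/ and /a/, so it spirantizes to the fricative [s]. /t/ is a stop between vowels /a/ and /o/, so it spirantizes to the fricative [s]. /tudeupetatosmarh/ → tuzeufesasosmarh.
Rule 5 (final cluster simplification): /h/ is the second consonant of a word-final cluster /rh/, so it deletes. /tuzeufesasosmarh/ → tuzeufesasosmar.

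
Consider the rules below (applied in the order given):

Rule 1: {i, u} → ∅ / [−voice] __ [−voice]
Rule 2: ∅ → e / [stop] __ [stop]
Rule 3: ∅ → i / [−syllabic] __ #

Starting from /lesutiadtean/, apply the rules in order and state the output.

lestiadeteani

Rule 1 (high vowel syncope): /u/ is a high vowel flanked by voiceless consonants /s/ and /t/, so it deletes. /lesutiadtean/ → lestiadtean.
Rule 2 (stop-cluster e-epenthesis): /d/ and /t/ form a stop–stop cluster, so [e] is inserted between them. /lestiadtean/ → lestiadetean.
Rule 3 (final i-epenthesis): the form ends in the consonant /n/, so [i] is inserted word-finally. /lestiadetean/ → lestiadeteani.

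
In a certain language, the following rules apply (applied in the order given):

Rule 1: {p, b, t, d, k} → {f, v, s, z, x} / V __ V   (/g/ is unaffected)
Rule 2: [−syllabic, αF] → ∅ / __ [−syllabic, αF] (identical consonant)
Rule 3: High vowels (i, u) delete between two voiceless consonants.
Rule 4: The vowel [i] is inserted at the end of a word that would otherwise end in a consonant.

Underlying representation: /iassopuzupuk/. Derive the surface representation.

iasofuzufki

Rule 1 (intervocalic spirantization): /p/ is a stop between vowels /o/ and /u/, so it spirantizes to the fricative [f]. /p/ is a stop between vowels /u/ and /u/, so it spirantizes to the fricative [f]. /iassopuzupuk/ → iassofuzufuk.
Rule 2 (degemination): /ss/ is a geminate; the first /s/ deletes. /iassofuzufuk/ → iasofuzufuk.
Rule 3 (high vowel syncope): /u/ is a high vowel flanked by voiceless consonants /f/ and /k/, so it deletes. /iasofuzufuk/ → iasofuzufk.
Rule 4 (final i-epenthesis): the form ends in the consonant /k/, so [i] is inserted word-finally. /iasofuzufk/ → iasofuzufki.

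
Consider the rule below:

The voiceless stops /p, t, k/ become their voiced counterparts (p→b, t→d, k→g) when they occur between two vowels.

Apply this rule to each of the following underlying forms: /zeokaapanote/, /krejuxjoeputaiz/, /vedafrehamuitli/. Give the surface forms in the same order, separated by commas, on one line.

zeogaabanode, krejuxjoebudaiz, vedafrehamuitli

/zeokaapanote/: /k/ is a voiceless stop between vowels /o/ and /a/, so it voices to [g]. /p/ is a voiceless stop between vowels /a/ and /a/, so it voices to [b]. /t/ is a voiceless stop between vowels /o/ and /e/, so it voices to [d]. → [zeogaabanode].
/krejuxjoeputaiz/: /p/ is a voiceless stop between vowels /e/ and /u/, so it voices to [b]. /t/ is a voiceless stop between vowels /u/ and /a/, so it voices to [d]. → [krejuxjoebudaiz].
/vedafrehamuitli/: the rule's environment is not met; surfaces unchanged as [vedafrehamuitli].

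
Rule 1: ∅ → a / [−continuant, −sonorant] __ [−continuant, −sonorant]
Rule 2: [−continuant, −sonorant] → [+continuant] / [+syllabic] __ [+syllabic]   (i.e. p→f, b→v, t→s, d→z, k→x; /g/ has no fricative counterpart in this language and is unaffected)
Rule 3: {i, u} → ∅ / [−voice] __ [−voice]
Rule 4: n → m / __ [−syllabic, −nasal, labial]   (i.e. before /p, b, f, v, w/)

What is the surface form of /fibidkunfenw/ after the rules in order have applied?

fivizaxumfemw

Rule 1 (stop-cluster a-epenthesis): /d/ and /k/ form a stop–stop cluster, so [a] is inserted between them. /fibidkunfenw/ → fibidakunfenw.
Rule 2 (intervocalic spirantization): /b/ is a stop between vowels /i/ and /i/, so it spirantizes to the fricative [v]. /d/ is a stop between vowels /i/ and /a/, so it spirantizes to the fricative [z]. /k/ is a stop between vowels /a/ and /u/, so it spirantizes to the fricative [x]. /fibidakunfenw/ → fivizaxunfenw.
Rule 3 (high vowel syncope): no segment meets the environment; /fivizaxunfenw/ is unchanged.
Rule 4 (nasal place assimilation): /n/ precedes the labial consonant /f/, so it assimilates in place to [m]. /n/ precedes the labial consonant /w/, so it assimilates in place to [m]. /fivizaxunfenw/ → fivizaxumfemw.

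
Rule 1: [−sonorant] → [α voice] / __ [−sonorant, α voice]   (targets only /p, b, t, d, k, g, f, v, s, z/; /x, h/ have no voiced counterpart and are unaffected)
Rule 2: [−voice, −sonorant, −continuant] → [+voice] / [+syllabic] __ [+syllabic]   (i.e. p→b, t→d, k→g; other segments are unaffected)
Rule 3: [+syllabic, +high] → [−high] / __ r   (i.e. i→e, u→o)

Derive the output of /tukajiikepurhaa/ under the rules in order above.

Rule 1 (regressive voicing assimilation): no segment meets the environment; /tukajiikepurhaa/ is unchanged.
Rule 2 (intervocalic voicing): /k/ is a voiceless stop between vowels /u/ and /a/, so it voices to [g]. /k/ is a voiceless stop between vowels /i/ and /e/, so it voices to [g]. /p/ is a voiceless stop between vowels /e/ and /u/, so it voices to [b]. /tukajiikepurhaa/ → tugajiigeburhaa.
Rule 3 (pre-rhotic lowering): /u/ is a high vowel immediately before /r/, so it lowers to [o]. /tugajiigeburhaa/ → tugajiigeborhaa.

tugajiigeborhaa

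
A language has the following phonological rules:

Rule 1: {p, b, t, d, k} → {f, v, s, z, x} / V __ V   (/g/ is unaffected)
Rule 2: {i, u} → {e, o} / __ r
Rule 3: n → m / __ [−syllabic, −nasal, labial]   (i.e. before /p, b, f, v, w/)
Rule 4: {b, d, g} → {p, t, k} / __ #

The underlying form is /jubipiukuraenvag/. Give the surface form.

juvifiuxoraemvak

Rule 1 (intervocalic spirantization): /b/ is a stop between vowels /u/ and /i/, so it spirantizes to the fricative [v]. /p/ is a stop between vowels /i/ and /i/, so it spirantizes to the fricative [f]. /k/ is a stop between vowels /u/ and /u/, so it spirantizes to the fricative [x]. /jubipiukuraenvag/ → juvifiuxuraenvag.
Rule 2 (pre-rhotic lowering): /u/ is a high vowel immediately before /r/, so it lowers to [o]. /juvifiuxuraenvag/ → juvifiuxoraenvag.
Rule 3 (nasal place assimilation): /n/ precedes the labial consonant /v/, so it assimilates in place to [m]. /juvifiuxoraenvag/ → juvifiuxoraemvag.
Rule 4 (final devoicing): /g/ is a voiced stop in word-final position, so it devoices to [k]. /juvifiuxoraemvag/ → juvifiuxoraemvak.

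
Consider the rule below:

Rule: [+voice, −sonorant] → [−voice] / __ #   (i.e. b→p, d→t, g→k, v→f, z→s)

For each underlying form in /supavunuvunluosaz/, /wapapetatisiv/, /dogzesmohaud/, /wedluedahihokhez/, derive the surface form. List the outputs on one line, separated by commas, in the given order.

supavunuvunluosas, wapapetatisif, dogzesmohaut, wedluedahihokhes

/supavunuvunluosaz/: /z/ is a voiced obstruent in word-final position, so it devoices to [s]. → [supavunuvunluosas].
/wapapetatisiv/: /v/ is a voiced obstruent in word-final position, so it devoices to [f]. → [wapapetatisif].
/dogzesmohaud/: /d/ is a voiced obstruent in word-final position, so it devoices to [t]. → [dogzesmohaut].
/wedluedahihokhez/: /z/ is a voiced obstruent in word-final position, so it devoices to [s]. → [wedluedahihokhes].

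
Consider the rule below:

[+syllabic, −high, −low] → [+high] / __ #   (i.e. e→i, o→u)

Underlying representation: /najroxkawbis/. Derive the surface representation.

No segment of /najroxkawbis/ meets the structural description of the rule, so the form surfaces unchanged.

najroxkawbis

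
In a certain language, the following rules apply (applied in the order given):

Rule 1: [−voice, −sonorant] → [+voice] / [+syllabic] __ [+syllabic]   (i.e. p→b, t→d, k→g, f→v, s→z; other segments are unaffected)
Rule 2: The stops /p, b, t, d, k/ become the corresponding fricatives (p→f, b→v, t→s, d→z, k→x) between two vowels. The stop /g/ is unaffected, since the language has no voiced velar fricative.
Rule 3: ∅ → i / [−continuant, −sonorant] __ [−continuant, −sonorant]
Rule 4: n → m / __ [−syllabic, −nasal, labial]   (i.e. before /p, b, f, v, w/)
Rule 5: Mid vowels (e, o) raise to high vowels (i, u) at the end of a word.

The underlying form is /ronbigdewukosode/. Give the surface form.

rombigidewugozozi

Rule 1 (intervocalic voicing): /k/ is a voiceless obstruent between vowels /u/ and /o/, so it voices to [g]. /s/ is a voiceless obstruent between vowels /o/ and /o/, so it voices to [z]. /ronbigdewukosode/ → ronbigdewugozode.
Rule 2 (intervocalic spirantization): /d/ is a stop between vowels /o/ and /e/, so it spirantizes to the fricative [z]. /ronbigdewugozode/ → ronbigdewugozoze.
Rule 3 (stop-cluster i-epenthesis): /g/ and /d/ form a stop–stop cluster, so [i] is inserted between them. /ronbigdewugozoze/ → ronbigidewugozoze.
Rule 4 (nasal place assimilation): /n/ precedes the labial consonant /b/, so it assimilates in place to [m]. /ronbigidewugozoze/ → rombigidewugozoze.
Rule 5 (final vowel raising): /e/ is a mid vowel in word-final position, so it raises to [i]. /rombigidewugozoze/ → rombigidewugozozi.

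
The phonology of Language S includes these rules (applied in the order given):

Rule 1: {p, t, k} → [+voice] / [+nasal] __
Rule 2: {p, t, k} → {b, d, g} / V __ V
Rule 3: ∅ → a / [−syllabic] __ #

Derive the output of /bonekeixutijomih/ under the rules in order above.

bonegeixudijomiha

Rule 1 (post-nasal voicing): no segment meets the environment; /bonekeixutijomih/ is unchanged.
Rule 2 (intervocalic voicing): /k/ is a voiceless stop between vowels /e/ and /e/, so it voices to [g]. /t/ is a voiceless stop between vowels /u/ and /i/, so it voices to [d]. /bonekeixutijomih/ → bonegeixudijomih.
Rule 3 (final a-epenthesis): the form ends in the consonant /h/, so [a] is inserted word-finally. /bonegeixudijomih/ → bonegeixudijomiha.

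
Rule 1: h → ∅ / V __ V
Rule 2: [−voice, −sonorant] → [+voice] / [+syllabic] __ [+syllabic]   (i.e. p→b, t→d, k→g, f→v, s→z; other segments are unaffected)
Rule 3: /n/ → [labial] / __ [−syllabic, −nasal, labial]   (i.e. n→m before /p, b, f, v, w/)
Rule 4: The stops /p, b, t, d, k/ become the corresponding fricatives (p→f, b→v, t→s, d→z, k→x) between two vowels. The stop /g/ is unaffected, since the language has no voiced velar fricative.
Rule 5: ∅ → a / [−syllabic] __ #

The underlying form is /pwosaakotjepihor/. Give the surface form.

Rule 1 (intervocalic h-deletion): /h/ occurs between vowels /i/ and /o/, so it deletes. /pwosaakotjepihor/ → pwosaakotjepior.
Rule 2 (intervocalic voicing): /s/ is a voiceless obstruent between vowels /o/ and /a/, so it voices to [z]. /k/ is a voiceless obstruent between vowels /a/ and /o/, so it voices to [g]. /p/ is a voiceless obstruent between vowels /e/ and /i/, so it voices to [b]. /pwosaakotjepior/ → pwozaagotjebior.
Rule 3 (nasal place assimilation): no segment meets the environment; /pwozaagotjebior/ is unchanged.
Rule 4 (intervocalic spirantization): /b/ is a stop between vowels /e/ and /i/, so it spirantizes to the fricative [v]. /pwozaagotjebior/ → pwozaagotjevior.
Rule 5 (final a-epenthesis): the form ends in the consonant /r/, so [a] is inserted word-finally. /pwozaagotjevior/ → pwozaagotjeviora.

pwozaagotjeviora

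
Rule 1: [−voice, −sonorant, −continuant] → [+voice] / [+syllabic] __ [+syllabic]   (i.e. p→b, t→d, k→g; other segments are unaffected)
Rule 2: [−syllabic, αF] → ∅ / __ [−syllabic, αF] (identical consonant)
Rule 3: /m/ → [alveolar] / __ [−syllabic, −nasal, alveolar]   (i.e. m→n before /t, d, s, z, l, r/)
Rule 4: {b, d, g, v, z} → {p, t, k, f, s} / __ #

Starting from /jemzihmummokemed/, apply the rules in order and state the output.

Rule 1 (intervocalic voicing): /k/ is a voiceless stop between vowels /o/ and /e/, so it voices to [g]. /jemzihmummokemed/ → jemzihmummogemed.
Rule 2 (degemination): /mm/ is a geminate; the first /m/ deletes. /jemzihmummogemed/ → jemzihmumogemed.
Rule 3 (nasal place assimilation): /m/ precedes the alveolar consonant /z/, so it assimilates in place to [n]. /jemzihmumogemed/ → jenzihmumogemed.
Rule 4 (final devoicing): /d/ is a voiced obstruent in word-final position, so it devoices to [t]. /jenzihmumogemed/ → jenzihmumogemet.

jenzihmumogemet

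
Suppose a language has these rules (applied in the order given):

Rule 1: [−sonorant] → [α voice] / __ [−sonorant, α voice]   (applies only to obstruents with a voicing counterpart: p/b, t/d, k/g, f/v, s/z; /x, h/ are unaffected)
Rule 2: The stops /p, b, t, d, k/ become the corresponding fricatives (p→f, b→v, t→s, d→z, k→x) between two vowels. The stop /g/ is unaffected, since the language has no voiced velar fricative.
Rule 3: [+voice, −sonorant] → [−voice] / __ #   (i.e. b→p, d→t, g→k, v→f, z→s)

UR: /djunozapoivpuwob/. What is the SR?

Rule 1 (regressive voicing assimilation): /v/ precedes the voiceless obstruent /p/, so it devoices to [f] by assimilation. /djunozapoivpuwob/ → djunozapoifpuwob.
Rule 2 (intervocalic spirantization): /p/ is a stop between vowels /a/ and /o/, so it spirantizes to the fricative [f]. /djunozapoifpuwob/ → djunozafoifpuwob.
Rule 3 (final devoicing): /b/ is a voiced obstruent in word-final position, so it devoices to [p]. /djunozafoifpuwob/ → djunozafoifpuwop.

djunozafoifpuwop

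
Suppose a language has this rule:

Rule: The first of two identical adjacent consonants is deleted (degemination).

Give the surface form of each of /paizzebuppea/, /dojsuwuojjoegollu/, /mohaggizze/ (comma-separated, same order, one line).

paizebupea, dojsuwuojoegolu, mohagize

/paizzebuppea/: /zz/ is a geminate; the first /z/ deletes. /pp/ is a geminate; the first /p/ deletes. → [paizebupea].
/dojsuwuojjoegollu/: /jj/ is a geminate; the first /j/ deletes. /ll/ is a geminate; the first /l/ deletes. → [dojsuwuojoegolu].
/mohaggizze/: /gg/ is a geminate; the first /g/ deletes. /zz/ is a geminate; the first /z/ deletes. → [mohagize].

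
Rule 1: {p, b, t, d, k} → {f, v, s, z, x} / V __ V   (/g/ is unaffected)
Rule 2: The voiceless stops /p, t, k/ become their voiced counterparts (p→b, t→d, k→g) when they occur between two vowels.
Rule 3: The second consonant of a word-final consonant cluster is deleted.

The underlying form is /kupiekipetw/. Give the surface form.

Rule 1 (intervocalic spirantization): /p/ is a stop between vowels /u/ and /i/, so it spirantizes to the fricative [f]. /k/ is a stop between vowels /e/ and /i/, so it spirantizes to the fricative [x]. /p/ is a stop between vowels /i/ and /e/, so it spirantizes to the fricative [f]. /kupiekipetw/ → kufiexifetw.
Rule 2 (intervocalic voicing): no segment meets the environment; /kufiexifetw/ is unchanged.
Rule 3 (final cluster simplification): /w/ is the second consonant of a word-final cluster /tw/, so it deletes. /kufiexifetw/ → kufiexifet.

kufiexifet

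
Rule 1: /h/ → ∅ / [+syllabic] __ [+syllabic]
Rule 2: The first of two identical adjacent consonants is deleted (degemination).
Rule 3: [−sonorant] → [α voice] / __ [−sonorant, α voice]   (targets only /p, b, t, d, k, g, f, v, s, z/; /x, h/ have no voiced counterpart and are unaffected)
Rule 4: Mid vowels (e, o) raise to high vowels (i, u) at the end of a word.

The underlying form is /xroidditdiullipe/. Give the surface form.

xroididdiulipi

Rule 1 (intervocalic h-deletion): no segment meets the environment; /xroidditdiullipe/ is unchanged.
Rule 2 (degemination): /dd/ is a geminate; the first /d/ deletes. /ll/ is a geminate; the first /l/ deletes. /xroidditdiullipe/ → xroiditdiulipe.
Rule 3 (regressive voicing assimilation): /t/ precedes the voiced obstruent /d/, so it voices to [d] by assimilation. /xroiditdiulipe/ → xroididdiulipe.
Rule 4 (final vowel raising): /e/ is a mid vowel in word-final position, so it raises to [i]. /xroididdiulipe/ → xroididdiulipi.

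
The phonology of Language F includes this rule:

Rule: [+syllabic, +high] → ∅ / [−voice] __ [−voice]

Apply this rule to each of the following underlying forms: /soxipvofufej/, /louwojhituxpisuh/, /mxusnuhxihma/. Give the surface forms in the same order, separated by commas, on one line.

/soxipvofufej/: /i/ is a high vowel flanked by voiceless consonants /x/ and /p/, so it deletes. /u/ is a high vowel flanked by voiceless consonants /f/ and /f/, so it deletes. → [soxpvoffej].
/louwojhituxpisuh/: /i/ is a high vowel flanked by voiceless consonants /h/ and /t/, so it deletes. /u/ is a high vowel flanked by voiceless consonants /t/ and /x/, so it deletes. /i/ is a high vowel flanked by voiceless consonants /p/ and /s/, so it deletes. /u/ is a high vowel flanked by voiceless consonants /s/ and /h/, so it deletes. → [louwojhtxpsh].
/mxusnuhxihma/: /u/ is a high vowel flanked by voiceless consonants /x/ and /s/, so it deletes. /i/ is a high vowel flanked by voiceless consonants /x/ and /h/, so it deletes. → [mxsnuhxhma].

soxpvoffej, louwojhtxpsh, mxsnuhxhma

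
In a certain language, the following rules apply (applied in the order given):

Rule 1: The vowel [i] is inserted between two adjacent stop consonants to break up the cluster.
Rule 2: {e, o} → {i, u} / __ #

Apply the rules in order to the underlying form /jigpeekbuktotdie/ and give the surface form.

Rule 1 (stop-cluster i-epenthesis): /g/ and /p/ form a stop–stop cluster, so [i] is inserted between them. /k/ and /b/ form a stop–stop cluster, so [i] is inserted between them. /k/ and /t/ form a stop–stop cluster, so [i] is inserted between them. /t/ and /d/ form a stop–stop cluster, so [i] is inserted between them. /jigpeekbuktotdie/ → jigipeekibukitotidie.
Rule 2 (final vowel raising): /e/ is a mid vowel in word-final position, so it raises to [i]. /jigipeekibukitotidie/ → jigipeekibukitotidii.

jigipeekibukitotidii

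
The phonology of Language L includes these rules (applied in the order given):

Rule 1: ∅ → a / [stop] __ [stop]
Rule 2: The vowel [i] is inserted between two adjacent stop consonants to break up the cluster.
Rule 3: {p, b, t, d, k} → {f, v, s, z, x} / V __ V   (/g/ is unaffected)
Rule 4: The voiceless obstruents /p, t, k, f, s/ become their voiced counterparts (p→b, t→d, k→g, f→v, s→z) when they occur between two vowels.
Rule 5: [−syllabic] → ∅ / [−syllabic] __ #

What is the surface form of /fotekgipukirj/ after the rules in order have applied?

fozexagivuxir

Rule 1 (stop-cluster a-epenthesis): /k/ and /g/ form a stop–stop cluster, so [a] is inserted between them. /fotekgipukirj/ → fotekagipukirj.
Rule 2 (stop-cluster i-epenthesis): no segment meets the environment; /fotekagipukirj/ is unchanged.
Rule 3 (intervocalic spirantization): /t/ is a stop between vowels /o/ and /e/, so it spirantizes to the fricative [s]. /k/ is a stop between vowels /e/ and /a/, so it spirantizes to the fricative [x]. /p/ is a stop between vowels /i/ and /u/, so it spirantizes to the fricative [f]. /k/ is a stop between vowels /u/ and /i/, so it spirantizes to the fricative [x]. /fotekagipukirj/ → fosexagifuxirj.
Rule 4 (intervocalic voicing): /s/ is a voiceless obstruent between vowels /o/ and /e/, so it voices to [z]. /f/ is a voiceless obstruent between vowels /i/ and /u/, so it voices to [v]. /fosexagifuxirj/ → fozexagivuxirj.
Rule 5 (final cluster simplification): /j/ is the second consonant of a word-final cluster /rj/, so it deletes. /fozexagivuxirj/ → fozexagivuxir.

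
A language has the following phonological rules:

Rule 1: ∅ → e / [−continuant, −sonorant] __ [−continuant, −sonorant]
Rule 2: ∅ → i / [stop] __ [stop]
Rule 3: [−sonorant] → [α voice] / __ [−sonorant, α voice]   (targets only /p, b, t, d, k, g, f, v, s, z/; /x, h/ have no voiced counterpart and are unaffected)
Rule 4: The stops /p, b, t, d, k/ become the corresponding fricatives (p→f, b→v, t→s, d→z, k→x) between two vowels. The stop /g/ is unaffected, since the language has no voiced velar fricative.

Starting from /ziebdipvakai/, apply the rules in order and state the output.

zievezibvaxai

Rule 1 (stop-cluster e-epenthesis): /b/ and /d/ form a stop–stop cluster, so [e] is inserted between them. /ziebdipvakai/ → ziebedipvakai.
Rule 2 (stop-cluster i-epenthesis): no segment meets the environment; /ziebedipvakai/ is unchanged.
Rule 3 (regressive voicing assimilation): /p/ precedes the voiced obstruent /v/, so it voices to [b] by assimilation. /ziebedipvakai/ → ziebedibvakai.
Rule 4 (intervocalic spirantization): /b/ is a stop between vowels /e/ and /e/, so it spirantizes to the fricative [v]. /d/ is a stop between vowels /e/ and /i/, so it spirantizes to the fricative [z]. /k/ is a stop between vowels /a/ and /a/, so it spirantizes to the fricative [x]. /ziebedibvakai/ → zievezibvaxai.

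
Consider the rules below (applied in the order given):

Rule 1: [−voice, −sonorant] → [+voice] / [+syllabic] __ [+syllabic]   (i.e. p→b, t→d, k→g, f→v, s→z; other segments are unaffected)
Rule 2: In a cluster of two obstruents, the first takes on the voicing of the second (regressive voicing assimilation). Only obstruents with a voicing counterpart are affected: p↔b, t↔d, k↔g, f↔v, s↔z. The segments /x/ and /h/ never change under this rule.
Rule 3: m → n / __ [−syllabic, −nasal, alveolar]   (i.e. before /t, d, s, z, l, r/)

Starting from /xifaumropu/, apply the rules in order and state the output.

Rule 1 (intervocalic voicing): /f/ is a voiceless obstruent between vowels /i/ and /a/, so it voices to [v]. /p/ is a voiceless obstruent between vowels /o/ and /u/, so it voices to [b]. /xifaumropu/ → xivaumrobu.
Rule 2 (regressive voicing assimilation): no segment meets the environment; /xivaumrobu/ is unchanged.
Rule 3 (nasal place assimilation): /m/ precedes the alveolar consonant /r/, so it assimilates in place to [n]. /xivaumrobu/ → xivaunrobu.

xivaunrobu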